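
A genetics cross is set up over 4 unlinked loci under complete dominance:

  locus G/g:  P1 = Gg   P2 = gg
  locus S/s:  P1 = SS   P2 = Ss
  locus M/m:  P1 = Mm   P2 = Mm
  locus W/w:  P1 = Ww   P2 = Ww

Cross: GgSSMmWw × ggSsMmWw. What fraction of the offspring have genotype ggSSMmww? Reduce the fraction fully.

P(ggSSMmww) = 1/32

GgSSMmWw gametes: GSMW×2, GSMw×2, GSmW×2, GSmw×2, gSMW×2, gSMw×2, gSmW×2, gSmw×2
ggSsMmWw gametes: gSMW×2, gSMw×2, gSmW×2, gSmw×2, gsMW×2, gsMw×2, gsmW×2, gsmw×2
GgSSMmWw×ggSsMmWw grid (16·16=256): GgSSMMWW=4 GgSSMMWw=8 GgSSMMww=4 GgSSMmWW=8 GgSSMmWw=16 GgSSMmww=8 GgSSmmWW=4 GgSSmmWw=8 GgSSmmww=4 GgSsMMWW=4 GgSsMMWw=8 GgSsMMww=4 GgSsMmWW=8 GgSsMmWw=16 GgSsMmww=8 GgSsmmWW=4 GgSsmmWw=8 GgSsmmww=4 ggSSMMWW=4 ggSSMMWw=8 ggSSMMww=4 ggSSMmWW=8 ggSSMmWw=16 ggSSMmww=8 ggSSmmWW=4 ggSSmmWw=8 ggSSmmww=4 ggSsMMWW=4 ggSsMMWw=8 ggSsMMww=4 ggSsMmWW=8 ggSsMmWw=16 ggSsMmww=8 ggSsmmWW=4 ggSsmmWw=8 ggSsmmww=4
ggSSMmww hits 8/256; gcd=8; 8÷8/256÷8 = 1/32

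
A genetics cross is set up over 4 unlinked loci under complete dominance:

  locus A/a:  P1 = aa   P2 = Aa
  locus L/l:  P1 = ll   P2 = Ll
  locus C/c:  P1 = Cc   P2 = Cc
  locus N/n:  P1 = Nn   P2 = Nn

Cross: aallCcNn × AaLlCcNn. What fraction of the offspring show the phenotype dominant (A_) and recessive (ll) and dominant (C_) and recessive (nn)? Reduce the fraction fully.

P(A_ ll C_ nn) = 3/64

aallCcNn gametes: alCN×4, alCn×4, alcN×4, alcn×4
AaLlCcNn gametes: ALCN×1, ALCn×1, ALcN×1, ALcn×1, AlCN×1, AlCn×1, AlcN×1, Alcn×1, aLCN×1, aLCn×1, aLcN×1, aLcn×1, alCN×1, alCn×1, alcN×1, alcn×1
aallCcNn×AaLlCcNn grid (16·16=256): AaLlCCNN=4 AaLlCCNn=8 AaLlCCnn=4 AaLlCcNN=8 AaLlCcNn=16 AaLlCcnn=8 AaLlccNN=4 AaLlccNn=8 AaLlccnn=4 AallCCNN=4 AallCCNn=8 AallCCnn=4 AallCcNN=8 AallCcNn=16 AallCcnn=8 AallccNN=4 AallccNn=8 Aallccnn=4 aaLlCCNN=4 aaLlCCNn=8 aaLlCCnn=4 aaLlCcNN=8 aaLlCcNn=16 aaLlCcnn=8 aaLlccNN=4 aaLlccNn=8 aaLlccnn=4 aallCCNN=4 aallCCNn=8 aallCCnn=4 aallCcNN=8 aallCcNn=16 aallCcnn=8 aallccNN=4 aallccNn=8 aallccnn=4
A_ ll C_ nn hits 12/256; gcd=4; 12÷4/256÷4 = 3/64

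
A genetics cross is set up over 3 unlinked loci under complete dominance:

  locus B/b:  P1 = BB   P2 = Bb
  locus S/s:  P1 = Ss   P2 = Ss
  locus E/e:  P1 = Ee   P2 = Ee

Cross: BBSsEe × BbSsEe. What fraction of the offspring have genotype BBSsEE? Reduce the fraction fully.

P(BBSsEE) = 1/16

BBSsEe gametes: BSE×2, BSe×2, BsE×2, Bse×2
BbSsEe gametes: BSE×1, BSe×1, BsE×1, Bse×1, bSE×1, bSe×1, bsE×1, bse×1
BBSsEe×BbSsEe grid (8·8=64): BBSSEE=2 BBSSEe=4 BBSSee=2 BBSsEE=4 BBSsEe=8 BBSsee=4 BBssEE=2 BBssEe=4 BBssee=2 BbSSEE=2 BbSSEe=4 BbSSee=2 BbSsEE=4 BbSsEe=8 BbSsee=4 BbssEE=2 BbssEe=4 Bbssee=2
BBSsEE hits 4/64; gcd=4; 4÷4/64÷4 = 1/16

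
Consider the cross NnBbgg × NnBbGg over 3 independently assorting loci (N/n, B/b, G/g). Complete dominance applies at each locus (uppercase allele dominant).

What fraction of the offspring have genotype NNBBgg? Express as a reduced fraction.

NnBbgg gametes: NBg×2, Nbg×2, nBg×2, nbg×2
NnBbGg gametes: NBG×1, NBg×1, NbG×1, Nbg×1, nBG×1, nBg×1, nbG×1, nbg×1
NnBbgg×NnBbGg grid (8·8=64): NNBBGg=2 NNBBgg=2 NNBbGg=4 NNBbgg=4 NNbbGg=2 NNbbgg=2 NnBBGg=4 NnBBgg=4 NnBbGg=8 NnBbgg=8 NnbbGg=4 Nnbbgg=4 nnBBGg=2 nnBBgg=2 nnBbGg=4 nnBbgg=4 nnbbGg=2 nnbbgg=2
NNBBgg hits 2/64; gcd=2; 2÷2/64÷2 = 1/32

P(NNBBgg) = 1/32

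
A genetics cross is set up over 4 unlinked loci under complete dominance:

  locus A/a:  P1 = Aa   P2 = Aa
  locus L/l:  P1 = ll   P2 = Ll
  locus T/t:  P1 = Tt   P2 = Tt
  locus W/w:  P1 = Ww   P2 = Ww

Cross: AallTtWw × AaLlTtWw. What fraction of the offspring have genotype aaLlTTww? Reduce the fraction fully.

AallTtWw gametes: AlTW×2, AlTw×2, AltW×2, Altw×2, alTW×2, alTw×2, altW×2, altw×2
AaLlTtWw gametes: ALTW×1, ALTw×1, ALtW×1, ALtw×1, AlTW×1, AlTw×1, AltW×1, Altw×1, aLTW×1, aLTw×1, aLtW×1, aLtw×1, alTW×1, alTw×1, altW×1, altw×1
AallTtWw×AaLlTtWw grid (16·16=256): AALlTTWW=2 AALlTTWw=4 AALlTTww=2 AALlTtWW=4 AALlTtWw=8 AALlTtww=4 AALlttWW=2 AALlttWw=4 AALlttww=2 AAllTTWW=2 AAllTTWw=4 AAllTTww=2 AAllTtWW=4 AAllTtWw=8 AAllTtww=4 AAllttWW=2 AAllttWw=4 AAllttww=2 AaLlTTWW=4 AaLlTTWw=8 AaLlTTww=4 AaLlTtWW=8 AaLlTtWw=16 AaLlTtww=8 AaLlttWW=4 AaLlttWw=8 AaLlttww=4 AallTTWW=4 AallTTWw=8 AallTTww=4 AallTtWW=8 AallTtWw=16 AallTtww=8 AallttWW=4 AallttWw=8 Aallttww=4 aaLlTTWW=2 aaLlTTWw=4 aaLlTTww=2 aaLlTtWW=4 aaLlTtWw=8 aaLlTtww=4 aaLlttWW=2 aaLlttWw=4 aaLlttww=2 aallTTWW=2 aallTTWw=4 aallTTww=2 aallTtWW=4 aallTtWw=8 aallTtww=4 aallttWW=2 aallttWw=4 aallttww=2
aaLlTTww hits 2/256; gcd=2; 2÷2/256÷2 = 1/128

P(aaLlTTww) = 1/128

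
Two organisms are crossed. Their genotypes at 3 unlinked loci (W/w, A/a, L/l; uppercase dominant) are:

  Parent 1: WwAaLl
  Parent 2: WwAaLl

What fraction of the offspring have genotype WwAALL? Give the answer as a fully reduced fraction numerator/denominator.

WwAaLl gametes: WAL×1, WAl×1, WaL×1, Wal×1, wAL×1, wAl×1, waL×1, wal×1
WwAaLl gametes: WAL×1, WAl×1, WaL×1, Wal×1, wAL×1, wAl×1, waL×1, wal×1
WwAaLl×WwAaLl grid (8·8=64): WWAALL=1 WWAALl=2 WWAAll=1 WWAaLL=2 WWAaLl=4 WWAall=2 WWaaLL=1 WWaaLl=2 WWaall=1 WwAALL=2 WwAALl=4 WwAAll=2 WwAaLL=4 WwAaLl=8 WwAall=4 WwaaLL=2 WwaaLl=4 Wwaall=2 wwAALL=1 wwAALl=2 wwAAll=1 wwAaLL=2 wwAaLl=4 wwAall=2 wwaaLL=1 wwaaLl=2 wwaall=1
WwAALL hits 2/64; gcd=2; 2÷2/64÷2 = 1/32

P(WwAALL) = 1/32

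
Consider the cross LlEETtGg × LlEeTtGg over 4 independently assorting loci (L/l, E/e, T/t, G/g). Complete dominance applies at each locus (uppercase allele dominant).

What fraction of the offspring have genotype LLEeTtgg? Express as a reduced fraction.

LlEETtGg gametes: LETG×2, LETg×2, LEtG×2, LEtg×2, lETG×2, lETg×2, lEtG×2, lEtg×2
LlEeTtGg gametes: LETG×1, LETg×1, LEtG×1, LEtg×1, LeTG×1, LeTg×1, LetG×1, Letg×1, lETG×1, lETg×1, lEtG×1, lEtg×1, leTG×1, leTg×1, letG×1, letg×1
LlEETtGg×LlEeTtGg grid (16·16=256): LLEETTGG=2 LLEETTGg=4 LLEETTgg=2 LLEETtGG=4 LLEETtGg=8 LLEETtgg=4 LLEEttGG=2 LLEEttGg=4 LLEEttgg=2 LLEeTTGG=2 LLEeTTGg=4 LLEeTTgg=2 LLEeTtGG=4 LLEeTtGg=8 LLEeTtgg=4 LLEettGG=2 LLEettGg=4 LLEettgg=2 LlEETTGG=4 LlEETTGg=8 LlEETTgg=4 LlEETtGG=8 LlEETtGg=16 LlEETtgg=8 LlEEttGG=4 LlEEttGg=8 LlEEttgg=4 LlEeTTGG=4 LlEeTTGg=8 LlEeTTgg=4 LlEeTtGG=8 LlEeTtGg=16 LlEeTtgg=8 LlEettGG=4 LlEettGg=8 LlEettgg=4 llEETTGG=2 llEETTGg=4 llEETTgg=2 llEETtGG=4 llEETtGg=8 llEETtgg=4 llEEttGG=2 llEEttGg=4 llEEttgg=2 llEeTTGG=2 llEeTTGg=4 llEeTTgg=2 llEeTtGG=4 llEeTtGg=8 llEeTtgg=4 llEettGG=2 llEettGg=4 llEettgg=2
LLEeTtgg hits 4/256; gcd=4; 4÷4/256÷4 = 1/64

P(LLEeTtgg) = 1/64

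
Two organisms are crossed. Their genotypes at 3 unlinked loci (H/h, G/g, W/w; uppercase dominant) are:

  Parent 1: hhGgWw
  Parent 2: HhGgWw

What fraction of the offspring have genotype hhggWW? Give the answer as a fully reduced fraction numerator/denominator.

P(hhggWW) = 1/32

hhGgWw gametes: hGW×2, hGw×2, hgW×2, hgw×2
HhGgWw gametes: HGW×1, HGw×1, HgW×1, Hgw×1, hGW×1, hGw×1, hgW×1, hgw×1
hhGgWw×HhGgWw grid (8·8=64): HhGGWW=2 HhGGWw=4 HhGGww=2 HhGgWW=4 HhGgWw=8 HhGgww=4 HhggWW=2 HhggWw=4 Hhggww=2 hhGGWW=2 hhGGWw=4 hhGGww=2 hhGgWW=4 hhGgWw=8 hhGgww=4 hhggWW=2 hhggWw=4 hhggww=2
hhggWW hits 2/64; gcd=2; 2÷2/64÷2 = 1/32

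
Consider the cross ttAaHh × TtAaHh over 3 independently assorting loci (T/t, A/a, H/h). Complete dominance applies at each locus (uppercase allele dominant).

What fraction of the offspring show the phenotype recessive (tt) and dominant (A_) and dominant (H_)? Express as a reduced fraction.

ttAaHh gametes: tAH×2, tAh×2, taH×2, tah×2
TtAaHh gametes: TAH×1, TAh×1, TaH×1, Tah×1, tAH×1, tAh×1, taH×1, tah×1
ttAaHh×TtAaHh grid (8·8=64): TtAAHH=2 TtAAHh=4 TtAAhh=2 TtAaHH=4 TtAaHh=8 TtAahh=4 TtaaHH=2 TtaaHh=4 Ttaahh=2 ttAAHH=2 ttAAHh=4 ttAAhh=2 ttAaHH=4 ttAaHh=8 ttAahh=4 ttaaHH=2 ttaaHh=4 ttaahh=2
tt A_ H_ hits 18/64; gcd=2; 18÷2/64÷2 = 9/32

P(tt A_ H_) = 9/32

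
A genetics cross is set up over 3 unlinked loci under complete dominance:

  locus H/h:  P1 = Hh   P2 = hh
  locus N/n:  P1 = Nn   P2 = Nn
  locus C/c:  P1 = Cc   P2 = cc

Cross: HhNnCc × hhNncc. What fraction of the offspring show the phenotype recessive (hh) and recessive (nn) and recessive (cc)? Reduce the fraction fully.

HhNnCc gametes: HNC×1, HNc×1, HnC×1, Hnc×1, hNC×1, hNc×1, hnC×1, hnc×1
hhNncc gametes: hNc×4, hnc×4
HhNnCc×hhNncc grid (8·8=64): HhNNCc=4 HhNNcc=4 HhNnCc=8 HhNncc=8 HhnnCc=4 Hhnncc=4 hhNNCc=4 hhNNcc=4 hhNnCc=8 hhNncc=8 hhnnCc=4 hhnncc=4
hh nn cc hits 4/64; gcd=4; 4÷4/64÷4 = 1/16

P(hh nn cc) = 1/16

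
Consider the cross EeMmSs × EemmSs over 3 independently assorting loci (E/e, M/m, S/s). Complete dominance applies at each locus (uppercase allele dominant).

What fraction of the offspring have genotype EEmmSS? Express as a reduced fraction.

P(EEmmSS) = 1/32

EeMmSs gametes: EMS×1, EMs×1, EmS×1, Ems×1, eMS×1, eMs×1, emS×1, ems×1
EemmSs gametes: EmS×2, Ems×2, emS×2, ems×2
EeMmSs×EemmSs grid (8·8=64): EEMmSS=2 EEMmSs=4 EEMmss=2 EEmmSS=2 EEmmSs=4 EEmmss=2 EeMmSS=4 EeMmSs=8 EeMmss=4 EemmSS=4 EemmSs=8 Eemmss=4 eeMmSS=2 eeMmSs=4 eeMmss=2 eemmSS=2 eemmSs=4 eemmss=2
EEmmSS hits 2/64; gcd=2; 2÷2/64÷2 = 1/32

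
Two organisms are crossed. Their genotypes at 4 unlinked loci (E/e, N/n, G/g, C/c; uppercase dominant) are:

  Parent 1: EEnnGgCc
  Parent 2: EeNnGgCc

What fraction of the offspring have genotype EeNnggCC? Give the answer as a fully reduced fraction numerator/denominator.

P(EeNnggCC) = 1/64

EEnnGgCc gametes: EnGC×4, EnGc×4, EngC×4, Engc×4
EeNnGgCc gametes: ENGC×1, ENGc×1, ENgC×1, ENgc×1, EnGC×1, EnGc×1, EngC×1, Engc×1, eNGC×1, eNGc×1, eNgC×1, eNgc×1, enGC×1, enGc×1, engC×1, engc×1
EEnnGgCc×EeNnGgCc grid (16·16=256): EENnGGCC=4 EENnGGCc=8 EENnGGcc=4 EENnGgCC=8 EENnGgCc=16 EENnGgcc=8 EENnggCC=4 EENnggCc=8 EENnggcc=4 EEnnGGCC=4 EEnnGGCc=8 EEnnGGcc=4 EEnnGgCC=8 EEnnGgCc=16 EEnnGgcc=8 EEnnggCC=4 EEnnggCc=8 EEnnggcc=4 EeNnGGCC=4 EeNnGGCc=8 EeNnGGcc=4 EeNnGgCC=8 EeNnGgCc=16 EeNnGgcc=8 EeNnggCC=4 EeNnggCc=8 EeNnggcc=4 EennGGCC=4 EennGGCc=8 EennGGcc=4 EennGgCC=8 EennGgCc=16 EennGgcc=8 EennggCC=4 EennggCc=8 Eennggcc=4
EeNnggCC hits 4/256; gcd=4; 4÷4/256÷4 = 1/64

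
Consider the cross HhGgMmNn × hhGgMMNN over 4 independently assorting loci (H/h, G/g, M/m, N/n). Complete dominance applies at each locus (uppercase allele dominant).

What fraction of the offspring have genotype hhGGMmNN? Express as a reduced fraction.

P(hhGGMmNN) = 1/32

HhGgMmNn gametes: HGMN×1, HGMn×1, HGmN×1, HGmn×1, HgMN×1, HgMn×1, HgmN×1, Hgmn×1, hGMN×1, hGMn×1, hGmN×1, hGmn×1, hgMN×1, hgMn×1, hgmN×1, hgmn×1
hhGgMMNN gametes: hGMN×8, hgMN×8
HhGgMmNn×hhGgMMNN grid (16·16=256): HhGGMMNN=8 HhGGMMNn=8 HhGGMmNN=8 HhGGMmNn=8 HhGgMMNN=16 HhGgMMNn=16 HhGgMmNN=16 HhGgMmNn=16 HhggMMNN=8 HhggMMNn=8 HhggMmNN=8 HhggMmNn=8 hhGGMMNN=8 hhGGMMNn=8 hhGGMmNN=8 hhGGMmNn=8 hhGgMMNN=16 hhGgMMNn=16 hhGgMmNN=16 hhGgMmNn=16 hhggMMNN=8 hhggMMNn=8 hhggMmNN=8 hhggMmNn=8
hhGGMmNN hits 8/256; gcd=8; 8÷8/256÷8 = 1/32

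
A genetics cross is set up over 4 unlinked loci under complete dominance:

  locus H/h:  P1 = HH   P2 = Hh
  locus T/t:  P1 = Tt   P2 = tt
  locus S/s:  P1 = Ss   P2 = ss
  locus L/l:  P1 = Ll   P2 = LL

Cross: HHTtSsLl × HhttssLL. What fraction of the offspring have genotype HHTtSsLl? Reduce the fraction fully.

HHTtSsLl gametes: HTSL×2, HTSl×2, HTsL×2, HTsl×2, HtSL×2, HtSl×2, HtsL×2, Htsl×2
HhttssLL gametes: HtsL×8, htsL×8
HHTtSsLl×HhttssLL grid (16·16=256): HHTtSsLL=16 HHTtSsLl=16 HHTtssLL=16 HHTtssLl=16 HHttSsLL=16 HHttSsLl=16 HHttssLL=16 HHttssLl=16 HhTtSsLL=16 HhTtSsLl=16 HhTtssLL=16 HhTtssLl=16 HhttSsLL=16 HhttSsLl=16 HhttssLL=16 HhttssLl=16
HHTtSsLl hits 16/256; gcd=16; 16÷16/256÷16 = 1/16

P(HHTtSsLl) = 1/16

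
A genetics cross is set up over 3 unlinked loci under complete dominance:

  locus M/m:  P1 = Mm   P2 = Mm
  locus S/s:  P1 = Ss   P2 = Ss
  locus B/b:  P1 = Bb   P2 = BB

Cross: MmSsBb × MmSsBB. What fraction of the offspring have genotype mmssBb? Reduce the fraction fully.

P(mmssBb) = 1/32

MmSsBb gametes: MSB×1, MSb×1, MsB×1, Msb×1, mSB×1, mSb×1, msB×1, msb×1
MmSsBB gametes: MSB×2, MsB×2, mSB×2, msB×2
MmSsBb×MmSsBB grid (8·8=64): MMSSBB=2 MMSSBb=2 MMSsBB=4 MMSsBb=4 MMssBB=2 MMssBb=2 MmSSBB=4 MmSSBb=4 MmSsBB=8 MmSsBb=8 MmssBB=4 MmssBb=4 mmSSBB=2 mmSSBb=2 mmSsBB=4 mmSsBb=4 mmssBB=2 mmssBb=2
mmssBb hits 2/64; gcd=2; 2÷2/64÷2 = 1/32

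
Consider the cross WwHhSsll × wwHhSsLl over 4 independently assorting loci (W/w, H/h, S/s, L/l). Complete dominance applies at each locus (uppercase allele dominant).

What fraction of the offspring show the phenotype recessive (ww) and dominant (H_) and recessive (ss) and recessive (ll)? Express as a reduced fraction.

WwHhSsll gametes: WHSl×2, WHsl×2, WhSl×2, Whsl×2, wHSl×2, wHsl×2, whSl×2, whsl×2
wwHhSsLl gametes: wHSL×2, wHSl×2, wHsL×2, wHsl×2, whSL×2, whSl×2, whsL×2, whsl×2
WwHhSsll×wwHhSsLl grid (16·16=256): WwHHSSLl=4 WwHHSSll=4 WwHHSsLl=8 WwHHSsll=8 WwHHssLl=4 WwHHssll=4 WwHhSSLl=8 WwHhSSll=8 WwHhSsLl=16 WwHhSsll=16 WwHhssLl=8 WwHhssll=8 WwhhSSLl=4 WwhhSSll=4 WwhhSsLl=8 WwhhSsll=8 WwhhssLl=4 Wwhhssll=4 wwHHSSLl=4 wwHHSSll=4 wwHHSsLl=8 wwHHSsll=8 wwHHssLl=4 wwHHssll=4 wwHhSSLl=8 wwHhSSll=8 wwHhSsLl=16 wwHhSsll=16 wwHhssLl=8 wwHhssll=8 wwhhSSLl=4 wwhhSSll=4 wwhhSsLl=8 wwhhSsll=8 wwhhssLl=4 wwhhssll=4
ww H_ ss ll hits 12/256; gcd=4; 12÷4/256÷4 = 3/64

P(ww H_ ss ll) = 3/64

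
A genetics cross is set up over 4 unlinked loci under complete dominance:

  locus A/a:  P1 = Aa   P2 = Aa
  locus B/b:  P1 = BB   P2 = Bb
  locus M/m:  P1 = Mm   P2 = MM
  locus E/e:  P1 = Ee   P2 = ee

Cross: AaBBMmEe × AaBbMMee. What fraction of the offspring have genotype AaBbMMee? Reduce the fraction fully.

AaBBMmEe gametes: ABME×2, ABMe×2, ABmE×2, ABme×2, aBME×2, aBMe×2, aBmE×2, aBme×2
AaBbMMee gametes: ABMe×4, AbMe×4, aBMe×4, abMe×4
AaBBMmEe×AaBbMMee grid (16·16=256): AABBMMEe=8 AABBMMee=8 AABBMmEe=8 AABBMmee=8 AABbMMEe=8 AABbMMee=8 AABbMmEe=8 AABbMmee=8 AaBBMMEe=16 AaBBMMee=16 AaBBMmEe=16 AaBBMmee=16 AaBbMMEe=16 AaBbMMee=16 AaBbMmEe=16 AaBbMmee=16 aaBBMMEe=8 aaBBMMee=8 aaBBMmEe=8 aaBBMmee=8 aaBbMMEe=8 aaBbMMee=8 aaBbMmEe=8 aaBbMmee=8
AaBbMMee hits 16/256; gcd=16; 16÷16/256÷16 = 1/16

P(AaBbMMee) = 1/16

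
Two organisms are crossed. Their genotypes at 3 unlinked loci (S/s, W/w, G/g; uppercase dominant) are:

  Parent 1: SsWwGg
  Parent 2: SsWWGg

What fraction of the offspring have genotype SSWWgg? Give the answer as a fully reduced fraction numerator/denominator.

SsWwGg gametes: SWG×1, SWg×1, SwG×1, Swg×1, sWG×1, sWg×1, swG×1, swg×1
SsWWGg gametes: SWG×2, SWg×2, sWG×2, sWg×2
SsWwGg×SsWWGg grid (8·8=64): SSWWGG=2 SSWWGg=4 SSWWgg=2 SSWwGG=2 SSWwGg=4 SSWwgg=2 SsWWGG=4 SsWWGg=8 SsWWgg=4 SsWwGG=4 SsWwGg=8 SsWwgg=4 ssWWGG=2 ssWWGg=4 ssWWgg=2 ssWwGG=2 ssWwGg=4 ssWwgg=2
SSWWgg hits 2/64; gcd=2; 2÷2/64÷2 = 1/32

P(SSWWgg) = 1/32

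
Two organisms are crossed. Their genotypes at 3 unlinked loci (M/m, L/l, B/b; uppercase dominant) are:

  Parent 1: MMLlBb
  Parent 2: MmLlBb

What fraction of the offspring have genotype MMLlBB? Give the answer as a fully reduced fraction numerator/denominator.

MMLlBb gametes: MLB×2, MLb×2, MlB×2, Mlb×2
MmLlBb gametes: MLB×1, MLb×1, MlB×1, Mlb×1, mLB×1, mLb×1, mlB×1, mlb×1
MMLlBb×MmLlBb grid (8·8=64): MMLLBB=2 MMLLBb=4 MMLLbb=2 MMLlBB=4 MMLlBb=8 MMLlbb=4 MMllBB=2 MMllBb=4 MMllbb=2 MmLLBB=2 MmLLBb=4 MmLLbb=2 MmLlBB=4 MmLlBb=8 MmLlbb=4 MmllBB=2 MmllBb=4 Mmllbb=2
MMLlBB hits 4/64; gcd=4; 4÷4/64÷4 = 1/16

P(MMLlBB) = 1/16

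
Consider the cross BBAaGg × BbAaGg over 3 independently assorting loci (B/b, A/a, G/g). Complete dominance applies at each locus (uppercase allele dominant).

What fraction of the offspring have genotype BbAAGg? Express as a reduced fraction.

P(BbAAGg) = 1/16

BBAaGg gametes: BAG×2, BAg×2, BaG×2, Bag×2
BbAaGg gametes: BAG×1, BAg×1, BaG×1, Bag×1, bAG×1, bAg×1, baG×1, bag×1
BBAaGg×BbAaGg grid (8·8=64): BBAAGG=2 BBAAGg=4 BBAAgg=2 BBAaGG=4 BBAaGg=8 BBAagg=4 BBaaGG=2 BBaaGg=4 BBaagg=2 BbAAGG=2 BbAAGg=4 BbAAgg=2 BbAaGG=4 BbAaGg=8 BbAagg=4 BbaaGG=2 BbaaGg=4 Bbaagg=2
BbAAGg hits 4/64; gcd=4; 4÷4/64÷4 = 1/16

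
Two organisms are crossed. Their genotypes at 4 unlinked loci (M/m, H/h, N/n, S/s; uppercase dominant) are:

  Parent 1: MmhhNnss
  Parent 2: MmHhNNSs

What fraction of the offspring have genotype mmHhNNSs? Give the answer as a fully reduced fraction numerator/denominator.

P(mmHhNNSs) = 1/32

MmhhNnss gametes: MhNs×4, Mhns×4, mhNs×4, mhns×4
MmHhNNSs gametes: MHNS×2, MHNs×2, MhNS×2, MhNs×2, mHNS×2, mHNs×2, mhNS×2, mhNs×2
MmhhNnss×MmHhNNSs grid (16·16=256): MMHhNNSs=8 MMHhNNss=8 MMHhNnSs=8 MMHhNnss=8 MMhhNNSs=8 MMhhNNss=8 MMhhNnSs=8 MMhhNnss=8 MmHhNNSs=16 MmHhNNss=16 MmHhNnSs=16 MmHhNnss=16 MmhhNNSs=16 MmhhNNss=16 MmhhNnSs=16 MmhhNnss=16 mmHhNNSs=8 mmHhNNss=8 mmHhNnSs=8 mmHhNnss=8 mmhhNNSs=8 mmhhNNss=8 mmhhNnSs=8 mmhhNnss=8
mmHhNNSs hits 8/256; gcd=8; 8÷8/256÷8 = 1/32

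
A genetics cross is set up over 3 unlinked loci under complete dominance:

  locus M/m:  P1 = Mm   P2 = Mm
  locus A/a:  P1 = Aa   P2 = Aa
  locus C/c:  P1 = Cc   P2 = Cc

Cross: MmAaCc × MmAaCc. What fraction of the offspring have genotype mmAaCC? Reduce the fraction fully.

P(mmAaCC) = 1/32

MmAaCc gametes: MAC×1, MAc×1, MaC×1, Mac×1, mAC×1, mAc×1, maC×1, mac×1
MmAaCc gametes: MAC×1, MAc×1, MaC×1, Mac×1, mAC×1, mAc×1, maC×1, mac×1
MmAaCc×MmAaCc grid (8·8=64): MMAACC=1 MMAACc=2 MMAAcc=1 MMAaCC=2 MMAaCc=4 MMAacc=2 MMaaCC=1 MMaaCc=2 MMaacc=1 MmAACC=2 MmAACc=4 MmAAcc=2 MmAaCC=4 MmAaCc=8 MmAacc=4 MmaaCC=2 MmaaCc=4 Mmaacc=2 mmAACC=1 mmAACc=2 mmAAcc=1 mmAaCC=2 mmAaCc=4 mmAacc=2 mmaaCC=1 mmaaCc=2 mmaacc=1
mmAaCC hits 2/64; gcd=2; 2÷2/64÷2 = 1/32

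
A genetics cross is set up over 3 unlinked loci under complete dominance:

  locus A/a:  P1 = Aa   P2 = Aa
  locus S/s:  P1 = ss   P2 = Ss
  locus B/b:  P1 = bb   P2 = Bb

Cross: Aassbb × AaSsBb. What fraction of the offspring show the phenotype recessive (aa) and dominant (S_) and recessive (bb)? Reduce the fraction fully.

Aassbb gametes: Asb×4, asb×4
AaSsBb gametes: ASB×1, ASb×1, AsB×1, Asb×1, aSB×1, aSb×1, asB×1, asb×1
Aassbb×AaSsBb grid (8·8=64): AASsBb=4 AASsbb=4 AAssBb=4 AAssbb=4 AaSsBb=8 AaSsbb=8 AassBb=8 Aassbb=8 aaSsBb=4 aaSsbb=4 aassBb=4 aassbb=4
aa S_ bb hits 4/64; gcd=4; 4÷4/64÷4 = 1/16

P(aa S_ bb) = 1/16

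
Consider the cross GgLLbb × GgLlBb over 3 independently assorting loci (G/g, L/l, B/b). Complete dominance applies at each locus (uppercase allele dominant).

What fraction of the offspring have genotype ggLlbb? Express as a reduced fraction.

P(ggLlbb) = 1/16

GgLLbb gametes: GLb×4, gLb×4
GgLlBb gametes: GLB×1, GLb×1, GlB×1, Glb×1, gLB×1, gLb×1, glB×1, glb×1
GgLLbb×GgLlBb grid (8·8=64): GGLLBb=4 GGLLbb=4 GGLlBb=4 GGLlbb=4 GgLLBb=8 GgLLbb=8 GgLlBb=8 GgLlbb=8 ggLLBb=4 ggLLbb=4 ggLlBb=4 ggLlbb=4
ggLlbb hits 4/64; gcd=4; 4÷4/64÷4 = 1/16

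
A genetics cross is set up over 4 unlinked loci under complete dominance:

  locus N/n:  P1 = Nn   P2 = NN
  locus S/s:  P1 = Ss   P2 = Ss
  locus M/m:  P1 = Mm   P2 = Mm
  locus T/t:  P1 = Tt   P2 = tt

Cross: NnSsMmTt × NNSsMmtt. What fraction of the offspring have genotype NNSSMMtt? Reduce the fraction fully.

NnSsMmTt gametes: NSMT×1, NSMt×1, NSmT×1, NSmt×1, NsMT×1, NsMt×1, NsmT×1, Nsmt×1, nSMT×1, nSMt×1, nSmT×1, nSmt×1, nsMT×1, nsMt×1, nsmT×1, nsmt×1
NNSsMmtt gametes: NSMt×4, NSmt×4, NsMt×4, Nsmt×4
NnSsMmTt×NNSsMmtt grid (16·16=256): NNSSMMTt=4 NNSSMMtt=4 NNSSMmTt=8 NNSSMmtt=8 NNSSmmTt=4 NNSSmmtt=4 NNSsMMTt=8 NNSsMMtt=8 NNSsMmTt=16 NNSsMmtt=16 NNSsmmTt=8 NNSsmmtt=8 NNssMMTt=4 NNssMMtt=4 NNssMmTt=8 NNssMmtt=8 NNssmmTt=4 NNssmmtt=4 NnSSMMTt=4 NnSSMMtt=4 NnSSMmTt=8 NnSSMmtt=8 NnSSmmTt=4 NnSSmmtt=4 NnSsMMTt=8 NnSsMMtt=8 NnSsMmTt=16 NnSsMmtt=16 NnSsmmTt=8 NnSsmmtt=8 NnssMMTt=4 NnssMMtt=4 NnssMmTt=8 NnssMmtt=8 NnssmmTt=4 Nnssmmtt=4
NNSSMMtt hits 4/256; gcd=4; 4÷4/256÷4 = 1/64

P(NNSSMMtt) = 1/64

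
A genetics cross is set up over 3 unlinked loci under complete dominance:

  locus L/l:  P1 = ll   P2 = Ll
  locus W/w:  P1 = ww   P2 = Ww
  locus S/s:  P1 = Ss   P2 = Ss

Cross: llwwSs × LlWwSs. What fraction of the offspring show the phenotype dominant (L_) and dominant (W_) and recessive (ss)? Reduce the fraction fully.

llwwSs gametes: lwS×4, lws×4
LlWwSs gametes: LWS×1, LWs×1, LwS×1, Lws×1, lWS×1, lWs×1, lwS×1, lws×1
llwwSs×LlWwSs grid (8·8=64): LlWwSS=4 LlWwSs=8 LlWwss=4 LlwwSS=4 LlwwSs=8 Llwwss=4 llWwSS=4 llWwSs=8 llWwss=4 llwwSS=4 llwwSs=8 llwwss=4
L_ W_ ss hits 4/64; gcd=4; 4÷4/64÷4 = 1/16

P(L_ W_ ss) = 1/16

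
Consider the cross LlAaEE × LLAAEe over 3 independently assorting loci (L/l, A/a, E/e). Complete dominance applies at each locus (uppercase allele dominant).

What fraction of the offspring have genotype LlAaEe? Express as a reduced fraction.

LlAaEE gametes: LAE×2, LaE×2, lAE×2, laE×2
LLAAEe gametes: LAE×4, LAe×4
LlAaEE×LLAAEe grid (8·8=64): LLAAEE=8 LLAAEe=8 LLAaEE=8 LLAaEe=8 LlAAEE=8 LlAAEe=8 LlAaEE=8 LlAaEe=8
LlAaEe hits 8/64; gcd=8; 8÷8/64÷8 = 1/8

P(LlAaEe) = 1/8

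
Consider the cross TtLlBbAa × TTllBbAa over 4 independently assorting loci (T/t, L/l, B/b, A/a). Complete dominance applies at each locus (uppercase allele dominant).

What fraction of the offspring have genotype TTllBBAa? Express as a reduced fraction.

TtLlBbAa gametes: TLBA×1, TLBa×1, TLbA×1, TLba×1, TlBA×1, TlBa×1, TlbA×1, Tlba×1, tLBA×1, tLBa×1, tLbA×1, tLba×1, tlBA×1, tlBa×1, tlbA×1, tlba×1
TTllBbAa gametes: TlBA×4, TlBa×4, TlbA×4, Tlba×4
TtLlBbAa×TTllBbAa grid (16·16=256): TTLlBBAA=4 TTLlBBAa=8 TTLlBBaa=4 TTLlBbAA=8 TTLlBbAa=16 TTLlBbaa=8 TTLlbbAA=4 TTLlbbAa=8 TTLlbbaa=4 TTllBBAA=4 TTllBBAa=8 TTllBBaa=4 TTllBbAA=8 TTllBbAa=16 TTllBbaa=8 TTllbbAA=4 TTllbbAa=8 TTllbbaa=4 TtLlBBAA=4 TtLlBBAa=8 TtLlBBaa=4 TtLlBbAA=8 TtLlBbAa=16 TtLlBbaa=8 TtLlbbAA=4 TtLlbbAa=8 TtLlbbaa=4 TtllBBAA=4 TtllBBAa=8 TtllBBaa=4 TtllBbAA=8 TtllBbAa=16 TtllBbaa=8 TtllbbAA=4 TtllbbAa=8 Ttllbbaa=4
TTllBBAa hits 8/256; gcd=8; 8÷8/256÷8 = 1/32

P(TTllBBAa) = 1/32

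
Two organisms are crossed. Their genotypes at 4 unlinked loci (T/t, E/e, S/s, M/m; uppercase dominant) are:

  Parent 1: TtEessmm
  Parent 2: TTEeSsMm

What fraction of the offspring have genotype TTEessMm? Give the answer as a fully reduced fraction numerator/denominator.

P(TTEessMm) = 1/16

TtEessmm gametes: TEsm×4, Tesm×4, tEsm×4, tesm×4
TTEeSsMm gametes: TESM×2, TESm×2, TEsM×2, TEsm×2, TeSM×2, TeSm×2, TesM×2, Tesm×2
TtEessmm×TTEeSsMm grid (16·16=256): TTEESsMm=8 TTEESsmm=8 TTEEssMm=8 TTEEssmm=8 TTEeSsMm=16 TTEeSsmm=16 TTEessMm=16 TTEessmm=16 TTeeSsMm=8 TTeeSsmm=8 TTeessMm=8 TTeessmm=8 TtEESsMm=8 TtEESsmm=8 TtEEssMm=8 TtEEssmm=8 TtEeSsMm=16 TtEeSsmm=16 TtEessMm=16 TtEessmm=16 TteeSsMm=8 TteeSsmm=8 TteessMm=8 Tteessmm=8
TTEessMm hits 16/256; gcd=16; 16÷16/256÷16 = 1/16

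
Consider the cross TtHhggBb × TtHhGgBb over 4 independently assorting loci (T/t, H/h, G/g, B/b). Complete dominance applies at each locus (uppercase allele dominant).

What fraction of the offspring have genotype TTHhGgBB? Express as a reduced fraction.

P(TTHhGgBB) = 1/64

TtHhggBb gametes: THgB×2, THgb×2, ThgB×2, Thgb×2, tHgB×2, tHgb×2, thgB×2, thgb×2
TtHhGgBb gametes: THGB×1, THGb×1, THgB×1, THgb×1, ThGB×1, ThGb×1, ThgB×1, Thgb×1, tHGB×1, tHGb×1, tHgB×1, tHgb×1, thGB×1, thGb×1, thgB×1, thgb×1
TtHhggBb×TtHhGgBb grid (16·16=256): TTHHGgBB=2 TTHHGgBb=4 TTHHGgbb=2 TTHHggBB=2 TTHHggBb=4 TTHHggbb=2 TTHhGgBB=4 TTHhGgBb=8 TTHhGgbb=4 TTHhggBB=4 TTHhggBb=8 TTHhggbb=4 TThhGgBB=2 TThhGgBb=4 TThhGgbb=2 TThhggBB=2 TThhggBb=4 TThhggbb=2 TtHHGgBB=4 TtHHGgBb=8 TtHHGgbb=4 TtHHggBB=4 TtHHggBb=8 TtHHggbb=4 TtHhGgBB=8 TtHhGgBb=16 TtHhGgbb=8 TtHhggBB=8 TtHhggBb=16 TtHhggbb=8 TthhGgBB=4 TthhGgBb=8 TthhGgbb=4 TthhggBB=4 TthhggBb=8 Tthhggbb=4 ttHHGgBB=2 ttHHGgBb=4 ttHHGgbb=2 ttHHggBB=2 ttHHggBb=4 ttHHggbb=2 ttHhGgBB=4 ttHhGgBb=8 ttHhGgbb=4 ttHhggBB=4 ttHhggBb=8 ttHhggbb=4 tthhGgBB=2 tthhGgBb=4 tthhGgbb=2 tthhggBB=2 tthhggBb=4 tthhggbb=2
TTHhGgBB hits 4/256; gcd=4; 4÷4/256÷4 = 1/64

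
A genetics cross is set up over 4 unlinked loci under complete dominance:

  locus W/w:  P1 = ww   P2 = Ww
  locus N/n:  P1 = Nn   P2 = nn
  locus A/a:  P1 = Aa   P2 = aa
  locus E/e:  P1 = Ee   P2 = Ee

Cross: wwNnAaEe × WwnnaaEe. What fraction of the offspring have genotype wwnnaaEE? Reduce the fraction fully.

wwNnAaEe gametes: wNAE×2, wNAe×2, wNaE×2, wNae×2, wnAE×2, wnAe×2, wnaE×2, wnae×2
WwnnaaEe gametes: WnaE×4, Wnae×4, wnaE×4, wnae×4
wwNnAaEe×WwnnaaEe grid (16·16=256): WwNnAaEE=8 WwNnAaEe=16 WwNnAaee=8 WwNnaaEE=8 WwNnaaEe=16 WwNnaaee=8 WwnnAaEE=8 WwnnAaEe=16 WwnnAaee=8 WwnnaaEE=8 WwnnaaEe=16 Wwnnaaee=8 wwNnAaEE=8 wwNnAaEe=16 wwNnAaee=8 wwNnaaEE=8 wwNnaaEe=16 wwNnaaee=8 wwnnAaEE=8 wwnnAaEe=16 wwnnAaee=8 wwnnaaEE=8 wwnnaaEe=16 wwnnaaee=8
wwnnaaEE hits 8/256; gcd=8; 8÷8/256÷8 = 1/32

P(wwnnaaEE) = 1/32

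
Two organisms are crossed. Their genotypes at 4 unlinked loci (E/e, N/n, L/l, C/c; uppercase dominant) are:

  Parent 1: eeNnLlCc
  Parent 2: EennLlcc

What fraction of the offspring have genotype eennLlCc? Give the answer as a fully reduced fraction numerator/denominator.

P(eennLlCc) = 1/16

eeNnLlCc gametes: eNLC×2, eNLc×2, eNlC×2, eNlc×2, enLC×2, enLc×2, enlC×2, enlc×2
EennLlcc gametes: EnLc×4, Enlc×4, enLc×4, enlc×4
eeNnLlCc×EennLlcc grid (16·16=256): EeNnLLCc=8 EeNnLLcc=8 EeNnLlCc=16 EeNnLlcc=16 EeNnllCc=8 EeNnllcc=8 EennLLCc=8 EennLLcc=8 EennLlCc=16 EennLlcc=16 EennllCc=8 Eennllcc=8 eeNnLLCc=8 eeNnLLcc=8 eeNnLlCc=16 eeNnLlcc=16 eeNnllCc=8 eeNnllcc=8 eennLLCc=8 eennLLcc=8 eennLlCc=16 eennLlcc=16 eennllCc=8 eennllcc=8
eennLlCc hits 16/256; gcd=16; 16÷16/256÷16 = 1/16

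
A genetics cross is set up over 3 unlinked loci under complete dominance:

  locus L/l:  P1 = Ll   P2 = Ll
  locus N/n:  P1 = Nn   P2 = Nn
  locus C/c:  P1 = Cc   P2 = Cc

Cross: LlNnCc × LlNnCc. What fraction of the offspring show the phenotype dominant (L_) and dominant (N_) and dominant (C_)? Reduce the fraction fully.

P(L_ N_ C_) = 27/64

LlNnCc gametes: LNC×1, LNc×1, LnC×1, Lnc×1, lNC×1, lNc×1, lnC×1, lnc×1
LlNnCc gametes: LNC×1, LNc×1, LnC×1, Lnc×1, lNC×1, lNc×1, lnC×1, lnc×1
LlNnCc×LlNnCc grid (8·8=64): LLNNCC=1 LLNNCc=2 LLNNcc=1 LLNnCC=2 LLNnCc=4 LLNncc=2 LLnnCC=1 LLnnCc=2 LLnncc=1 LlNNCC=2 LlNNCc=4 LlNNcc=2 LlNnCC=4 LlNnCc=8 LlNncc=4 LlnnCC=2 LlnnCc=4 Llnncc=2 llNNCC=1 llNNCc=2 llNNcc=1 llNnCC=2 llNnCc=4 llNncc=2 llnnCC=1 llnnCc=2 llnncc=1
L_ N_ C_ hits 27/64; gcd=1; 27÷1/64÷1 = 27/64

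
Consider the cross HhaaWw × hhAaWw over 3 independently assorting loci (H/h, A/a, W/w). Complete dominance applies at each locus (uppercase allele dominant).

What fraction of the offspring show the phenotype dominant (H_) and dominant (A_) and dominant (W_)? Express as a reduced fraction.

P(H_ A_ W_) = 3/16

HhaaWw gametes: HaW×2, Haw×2, haW×2, haw×2
hhAaWw gametes: hAW×2, hAw×2, haW×2, haw×2
HhaaWw×hhAaWw grid (8·8=64): HhAaWW=4 HhAaWw=8 HhAaww=4 HhaaWW=4 HhaaWw=8 Hhaaww=4 hhAaWW=4 hhAaWw=8 hhAaww=4 hhaaWW=4 hhaaWw=8 hhaaww=4
H_ A_ W_ hits 12/64; gcd=4; 12÷4/64÷4 = 3/16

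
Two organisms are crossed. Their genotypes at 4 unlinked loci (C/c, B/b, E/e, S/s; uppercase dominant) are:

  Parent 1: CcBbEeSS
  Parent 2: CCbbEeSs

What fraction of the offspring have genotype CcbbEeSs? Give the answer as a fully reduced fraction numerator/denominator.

CcBbEeSS gametes: CBES×2, CBeS×2, CbES×2, CbeS×2, cBES×2, cBeS×2, cbES×2, cbeS×2
CCbbEeSs gametes: CbES×4, CbEs×4, CbeS×4, Cbes×4
CcBbEeSS×CCbbEeSs grid (16·16=256): CCBbEESS=8 CCBbEESs=8 CCBbEeSS=16 CCBbEeSs=16 CCBbeeSS=8 CCBbeeSs=8 CCbbEESS=8 CCbbEESs=8 CCbbEeSS=16 CCbbEeSs=16 CCbbeeSS=8 CCbbeeSs=8 CcBbEESS=8 CcBbEESs=8 CcBbEeSS=16 CcBbEeSs=16 CcBbeeSS=8 CcBbeeSs=8 CcbbEESS=8 CcbbEESs=8 CcbbEeSS=16 CcbbEeSs=16 CcbbeeSS=8 CcbbeeSs=8
CcbbEeSs hits 16/256; gcd=16; 16÷16/256÷16 = 1/16

P(CcbbEeSs) = 1/16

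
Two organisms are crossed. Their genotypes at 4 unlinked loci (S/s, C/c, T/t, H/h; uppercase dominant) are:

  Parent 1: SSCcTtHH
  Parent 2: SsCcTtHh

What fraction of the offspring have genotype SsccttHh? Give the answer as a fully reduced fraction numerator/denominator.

SSCcTtHH gametes: SCTH×4, SCtH×4, ScTH×4, SctH×4
SsCcTtHh gametes: SCTH×1, SCTh×1, SCtH×1, SCth×1, ScTH×1, ScTh×1, SctH×1, Scth×1, sCTH×1, sCTh×1, sCtH×1, sCth×1, scTH×1, scTh×1, sctH×1, scth×1
SSCcTtHH×SsCcTtHh grid (16·16=256): SSCCTTHH=4 SSCCTTHh=4 SSCCTtHH=8 SSCCTtHh=8 SSCCttHH=4 SSCCttHh=4 SSCcTTHH=8 SSCcTTHh=8 SSCcTtHH=16 SSCcTtHh=16 SSCcttHH=8 SSCcttHh=8 SSccTTHH=4 SSccTTHh=4 SSccTtHH=8 SSccTtHh=8 SSccttHH=4 SSccttHh=4 SsCCTTHH=4 SsCCTTHh=4 SsCCTtHH=8 SsCCTtHh=8 SsCCttHH=4 SsCCttHh=4 SsCcTTHH=8 SsCcTTHh=8 SsCcTtHH=16 SsCcTtHh=16 SsCcttHH=8 SsCcttHh=8 SsccTTHH=4 SsccTTHh=4 SsccTtHH=8 SsccTtHh=8 SsccttHH=4 SsccttHh=4
SsccttHh hits 4/256; gcd=4; 4÷4/256÷4 = 1/64

P(SsccttHh) = 1/64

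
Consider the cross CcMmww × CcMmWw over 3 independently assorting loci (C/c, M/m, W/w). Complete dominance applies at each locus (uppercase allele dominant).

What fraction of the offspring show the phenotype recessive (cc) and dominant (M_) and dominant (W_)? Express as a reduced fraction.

P(cc M_ W_) = 3/32

CcMmww gametes: CMw×2, Cmw×2, cMw×2, cmw×2
CcMmWw gametes: CMW×1, CMw×1, CmW×1, Cmw×1, cMW×1, cMw×1, cmW×1, cmw×1
CcMmww×CcMmWw grid (8·8=64): CCMMWw=2 CCMMww=2 CCMmWw=4 CCMmww=4 CCmmWw=2 CCmmww=2 CcMMWw=4 CcMMww=4 CcMmWw=8 CcMmww=8 CcmmWw=4 Ccmmww=4 ccMMWw=2 ccMMww=2 ccMmWw=4 ccMmww=4 ccmmWw=2 ccmmww=2
cc M_ W_ hits 6/64; gcd=2; 6÷2/64÷2 = 3/32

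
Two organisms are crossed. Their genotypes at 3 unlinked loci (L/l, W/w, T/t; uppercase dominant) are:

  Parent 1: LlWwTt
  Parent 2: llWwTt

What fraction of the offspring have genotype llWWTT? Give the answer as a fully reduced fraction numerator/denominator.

LlWwTt gametes: LWT×1, LWt×1, LwT×1, Lwt×1, lWT×1, lWt×1, lwT×1, lwt×1
llWwTt gametes: lWT×2, lWt×2, lwT×2, lwt×2
LlWwTt×llWwTt grid (8·8=64): LlWWTT=2 LlWWTt=4 LlWWtt=2 LlWwTT=4 LlWwTt=8 LlWwtt=4 LlwwTT=2 LlwwTt=4 Llwwtt=2 llWWTT=2 llWWTt=4 llWWtt=2 llWwTT=4 llWwTt=8 llWwtt=4 llwwTT=2 llwwTt=4 llwwtt=2
llWWTT hits 2/64; gcd=2; 2÷2/64÷2 = 1/32

P(llWWTT) = 1/32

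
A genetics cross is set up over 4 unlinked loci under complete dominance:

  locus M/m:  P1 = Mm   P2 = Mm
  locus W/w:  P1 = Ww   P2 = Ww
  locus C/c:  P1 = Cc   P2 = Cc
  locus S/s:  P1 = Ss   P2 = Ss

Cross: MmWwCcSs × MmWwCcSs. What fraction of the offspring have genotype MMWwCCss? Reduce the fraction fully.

MmWwCcSs gametes: MWCS×1, MWCs×1, MWcS×1, MWcs×1, MwCS×1, MwCs×1, MwcS×1, Mwcs×1, mWCS×1, mWCs×1, mWcS×1, mWcs×1, mwCS×1, mwCs×1, mwcS×1, mwcs×1
MmWwCcSs gametes: MWCS×1, MWCs×1, MWcS×1, MWcs×1, MwCS×1, MwCs×1, MwcS×1, Mwcs×1, mWCS×1, mWCs×1, mWcS×1, mWcs×1, mwCS×1, mwCs×1, mwcS×1, mwcs×1
MmWwCcSs×MmWwCcSs grid (16·16=256): MMWWCCSS=1 MMWWCCSs=2 MMWWCCss=1 MMWWCcSS=2 MMWWCcSs=4 MMWWCcss=2 MMWWccSS=1 MMWWccSs=2 MMWWccss=1 MMWwCCSS=2 MMWwCCSs=4 MMWwCCss=2 MMWwCcSS=4 MMWwCcSs=8 MMWwCcss=4 MMWwccSS=2 MMWwccSs=4 MMWwccss=2 MMwwCCSS=1 MMwwCCSs=2 MMwwCCss=1 MMwwCcSS=2 MMwwCcSs=4 MMwwCcss=2 MMwwccSS=1 MMwwccSs=2 MMwwccss=1 MmWWCCSS=2 MmWWCCSs=4 MmWWCCss=2 MmWWCcSS=4 MmWWCcSs=8 MmWWCcss=4 MmWWccSS=2 MmWWccSs=4 MmWWccss=2 MmWwCCSS=4 MmWwCCSs=8 MmWwCCss=4 MmWwCcSS=8 MmWwCcSs=16 MmWwCcss=8 MmWwccSS=4 MmWwccSs=8 MmWwccss=4 MmwwCCSS=2 MmwwCCSs=4 MmwwCCss=2 MmwwCcSS=4 MmwwCcSs=8 MmwwCcss=4 MmwwccSS=2 MmwwccSs=4 Mmwwccss=2 mmWWCCSS=1 mmWWCCSs=2 mmWWCCss=1 mmWWCcSS=2 mmWWCcSs=4 mmWWCcss=2 mmWWccSS=1 mmWWccSs=2 mmWWccss=1 mmWwCCSS=2 mmWwCCSs=4 mmWwCCss=2 mmWwCcSS=4 mmWwCcSs=8 mmWwCcss=4 mmWwccSS=2 mmWwccSs=4 mmWwccss=2 mmwwCCSS=1 mmwwCCSs=2 mmwwCCss=1 mmwwCcSS=2 mmwwCcSs=4 mmwwCcss=2 mmwwccSS=1 mmwwccSs=2 mmwwccss=1
MMWwCCss hits 2/256; gcd=2; 2÷2/256÷2 = 1/128

P(MMWwCCss) = 1/128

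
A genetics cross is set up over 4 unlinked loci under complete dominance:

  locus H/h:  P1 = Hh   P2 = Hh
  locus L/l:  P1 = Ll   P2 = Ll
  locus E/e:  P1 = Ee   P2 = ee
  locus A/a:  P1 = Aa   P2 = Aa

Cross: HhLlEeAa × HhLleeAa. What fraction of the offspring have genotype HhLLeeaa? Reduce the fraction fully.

P(HhLLeeaa) = 1/64

HhLlEeAa gametes: HLEA×1, HLEa×1, HLeA×1, HLea×1, HlEA×1, HlEa×1, HleA×1, Hlea×1, hLEA×1, hLEa×1, hLeA×1, hLea×1, hlEA×1, hlEa×1, hleA×1, hlea×1
HhLleeAa gametes: HLeA×2, HLea×2, HleA×2, Hlea×2, hLeA×2, hLea×2, hleA×2, hlea×2
HhLlEeAa×HhLleeAa grid (16·16=256): HHLLEeAA=2 HHLLEeAa=4 HHLLEeaa=2 HHLLeeAA=2 HHLLeeAa=4 HHLLeeaa=2 HHLlEeAA=4 HHLlEeAa=8 HHLlEeaa=4 HHLleeAA=4 HHLleeAa=8 HHLleeaa=4 HHllEeAA=2 HHllEeAa=4 HHllEeaa=2 HHlleeAA=2 HHlleeAa=4 HHlleeaa=2 HhLLEeAA=4 HhLLEeAa=8 HhLLEeaa=4 HhLLeeAA=4 HhLLeeAa=8 HhLLeeaa=4 HhLlEeAA=8 HhLlEeAa=16 HhLlEeaa=8 HhLleeAA=8 HhLleeAa=16 HhLleeaa=8 HhllEeAA=4 HhllEeAa=8 HhllEeaa=4 HhlleeAA=4 HhlleeAa=8 Hhlleeaa=4 hhLLEeAA=2 hhLLEeAa=4 hhLLEeaa=2 hhLLeeAA=2 hhLLeeAa=4 hhLLeeaa=2 hhLlEeAA=4 hhLlEeAa=8 hhLlEeaa=4 hhLleeAA=4 hhLleeAa=8 hhLleeaa=4 hhllEeAA=2 hhllEeAa=4 hhllEeaa=2 hhlleeAA=2 hhlleeAa=4 hhlleeaa=2
HhLLeeaa hits 4/256; gcd=4; 4÷4/256÷4 = 1/64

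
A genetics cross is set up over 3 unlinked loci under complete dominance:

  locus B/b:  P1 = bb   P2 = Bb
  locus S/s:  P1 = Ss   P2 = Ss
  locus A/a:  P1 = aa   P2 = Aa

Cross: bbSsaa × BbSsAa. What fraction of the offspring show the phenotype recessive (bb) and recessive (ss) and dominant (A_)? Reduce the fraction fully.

P(bb ss A_) = 1/16

bbSsaa gametes: bSa×4, bsa×4
BbSsAa gametes: BSA×1, BSa×1, BsA×1, Bsa×1, bSA×1, bSa×1, bsA×1, bsa×1
bbSsaa×BbSsAa grid (8·8=64): BbSSAa=4 BbSSaa=4 BbSsAa=8 BbSsaa=8 BbssAa=4 Bbssaa=4 bbSSAa=4 bbSSaa=4 bbSsAa=8 bbSsaa=8 bbssAa=4 bbssaa=4
bb ss A_ hits 4/64; gcd=4; 4÷4/64÷4 = 1/16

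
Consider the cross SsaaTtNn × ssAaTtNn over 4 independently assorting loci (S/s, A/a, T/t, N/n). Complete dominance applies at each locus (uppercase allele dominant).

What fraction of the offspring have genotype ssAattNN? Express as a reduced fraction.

SsaaTtNn gametes: SaTN×2, SaTn×2, SatN×2, Satn×2, saTN×2, saTn×2, satN×2, satn×2
ssAaTtNn gametes: sATN×2, sATn×2, sAtN×2, sAtn×2, saTN×2, saTn×2, satN×2, satn×2
SsaaTtNn×ssAaTtNn grid (16·16=256): SsAaTTNN=4 SsAaTTNn=8 SsAaTTnn=4 SsAaTtNN=8 SsAaTtNn=16 SsAaTtnn=8 SsAattNN=4 SsAattNn=8 SsAattnn=4 SsaaTTNN=4 SsaaTTNn=8 SsaaTTnn=4 SsaaTtNN=8 SsaaTtNn=16 SsaaTtnn=8 SsaattNN=4 SsaattNn=8 Ssaattnn=4 ssAaTTNN=4 ssAaTTNn=8 ssAaTTnn=4 ssAaTtNN=8 ssAaTtNn=16 ssAaTtnn=8 ssAattNN=4 ssAattNn=8 ssAattnn=4 ssaaTTNN=4 ssaaTTNn=8 ssaaTTnn=4 ssaaTtNN=8 ssaaTtNn=16 ssaaTtnn=8 ssaattNN=4 ssaattNn=8 ssaattnn=4
ssAattNN hits 4/256; gcd=4; 4÷4/256÷4 = 1/64

P(ssAattNN) = 1/64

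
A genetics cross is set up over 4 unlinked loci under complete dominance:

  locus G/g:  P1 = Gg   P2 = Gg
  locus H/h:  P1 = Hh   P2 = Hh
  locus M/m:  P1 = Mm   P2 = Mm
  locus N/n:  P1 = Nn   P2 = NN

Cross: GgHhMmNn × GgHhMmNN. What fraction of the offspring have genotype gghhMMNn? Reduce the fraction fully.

P(gghhMMNn) = 1/128

GgHhMmNn gametes: GHMN×1, GHMn×1, GHmN×1, GHmn×1, GhMN×1, GhMn×1, GhmN×1, Ghmn×1, gHMN×1, gHMn×1, gHmN×1, gHmn×1, ghMN×1, ghMn×1, ghmN×1, ghmn×1
GgHhMmNN gametes: GHMN×2, GHmN×2, GhMN×2, GhmN×2, gHMN×2, gHmN×2, ghMN×2, ghmN×2
GgHhMmNn×GgHhMmNN grid (16·16=256): GGHHMMNN=2 GGHHMMNn=2 GGHHMmNN=4 GGHHMmNn=4 GGHHmmNN=2 GGHHmmNn=2 GGHhMMNN=4 GGHhMMNn=4 GGHhMmNN=8 GGHhMmNn=8 GGHhmmNN=4 GGHhmmNn=4 GGhhMMNN=2 GGhhMMNn=2 GGhhMmNN=4 GGhhMmNn=4 GGhhmmNN=2 GGhhmmNn=2 GgHHMMNN=4 GgHHMMNn=4 GgHHMmNN=8 GgHHMmNn=8 GgHHmmNN=4 GgHHmmNn=4 GgHhMMNN=8 GgHhMMNn=8 GgHhMmNN=16 GgHhMmNn=16 GgHhmmNN=8 GgHhmmNn=8 GghhMMNN=4 GghhMMNn=4 GghhMmNN=8 GghhMmNn=8 GghhmmNN=4 GghhmmNn=4 ggHHMMNN=2 ggHHMMNn=2 ggHHMmNN=4 ggHHMmNn=4 ggHHmmNN=2 ggHHmmNn=2 ggHhMMNN=4 ggHhMMNn=4 ggHhMmNN=8 ggHhMmNn=8 ggHhmmNN=4 ggHhmmNn=4 gghhMMNN=2 gghhMMNn=2 gghhMmNN=4 gghhMmNn=4 gghhmmNN=2 gghhmmNn=2
gghhMMNn hits 2/256; gcd=2; 2÷2/256÷2 = 1/128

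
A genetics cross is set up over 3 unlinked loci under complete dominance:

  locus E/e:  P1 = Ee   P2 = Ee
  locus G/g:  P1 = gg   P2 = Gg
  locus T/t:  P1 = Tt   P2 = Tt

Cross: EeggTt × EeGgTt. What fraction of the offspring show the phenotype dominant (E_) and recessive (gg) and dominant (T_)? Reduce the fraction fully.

EeggTt gametes: EgT×2, Egt×2, egT×2, egt×2
EeGgTt gametes: EGT×1, EGt×1, EgT×1, Egt×1, eGT×1, eGt×1, egT×1, egt×1
EeggTt×EeGgTt grid (8·8=64): EEGgTT=2 EEGgTt=4 EEGgtt=2 EEggTT=2 EEggTt=4 EEggtt=2 EeGgTT=4 EeGgTt=8 EeGgtt=4 EeggTT=4 EeggTt=8 Eeggtt=4 eeGgTT=2 eeGgTt=4 eeGgtt=2 eeggTT=2 eeggTt=4 eeggtt=2
E_ gg T_ hits 18/64; gcd=2; 18÷2/64÷2 = 9/32

P(E_ gg T_) = 9/32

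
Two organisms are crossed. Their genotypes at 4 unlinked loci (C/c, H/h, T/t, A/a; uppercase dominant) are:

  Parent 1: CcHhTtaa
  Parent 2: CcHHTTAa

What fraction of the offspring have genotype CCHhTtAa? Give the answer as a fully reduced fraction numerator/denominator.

P(CCHhTtAa) = 1/32

CcHhTtaa gametes: CHTa×2, CHta×2, ChTa×2, Chta×2, cHTa×2, cHta×2, chTa×2, chta×2
CcHHTTAa gametes: CHTA×4, CHTa×4, cHTA×4, cHTa×4
CcHhTtaa×CcHHTTAa grid (16·16=256): CCHHTTAa=8 CCHHTTaa=8 CCHHTtAa=8 CCHHTtaa=8 CCHhTTAa=8 CCHhTTaa=8 CCHhTtAa=8 CCHhTtaa=8 CcHHTTAa=16 CcHHTTaa=16 CcHHTtAa=16 CcHHTtaa=16 CcHhTTAa=16 CcHhTTaa=16 CcHhTtAa=16 CcHhTtaa=16 ccHHTTAa=8 ccHHTTaa=8 ccHHTtAa=8 ccHHTtaa=8 ccHhTTAa=8 ccHhTTaa=8 ccHhTtAa=8 ccHhTtaa=8
CCHhTtAa hits 8/256; gcd=8; 8÷8/256÷8 = 1/32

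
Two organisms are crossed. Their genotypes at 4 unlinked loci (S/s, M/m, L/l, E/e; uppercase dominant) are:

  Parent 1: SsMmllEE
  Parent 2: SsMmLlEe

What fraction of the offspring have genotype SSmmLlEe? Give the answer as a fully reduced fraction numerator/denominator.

SsMmllEE gametes: SMlE×4, SmlE×4, sMlE×4, smlE×4
SsMmLlEe gametes: SMLE×1, SMLe×1, SMlE×1, SMle×1, SmLE×1, SmLe×1, SmlE×1, Smle×1, sMLE×1, sMLe×1, sMlE×1, sMle×1, smLE×1, smLe×1, smlE×1, smle×1
SsMmllEE×SsMmLlEe grid (16·16=256): SSMMLlEE=4 SSMMLlEe=4 SSMMllEE=4 SSMMllEe=4 SSMmLlEE=8 SSMmLlEe=8 SSMmllEE=8 SSMmllEe=8 SSmmLlEE=4 SSmmLlEe=4 SSmmllEE=4 SSmmllEe=4 SsMMLlEE=8 SsMMLlEe=8 SsMMllEE=8 SsMMllEe=8 SsMmLlEE=16 SsMmLlEe=16 SsMmllEE=16 SsMmllEe=16 SsmmLlEE=8 SsmmLlEe=8 SsmmllEE=8 SsmmllEe=8 ssMMLlEE=4 ssMMLlEe=4 ssMMllEE=4 ssMMllEe=4 ssMmLlEE=8 ssMmLlEe=8 ssMmllEE=8 ssMmllEe=8 ssmmLlEE=4 ssmmLlEe=4 ssmmllEE=4 ssmmllEe=4
SSmmLlEe hits 4/256; gcd=4; 4÷4/256÷4 = 1/64

P(SSmmLlEe) = 1/64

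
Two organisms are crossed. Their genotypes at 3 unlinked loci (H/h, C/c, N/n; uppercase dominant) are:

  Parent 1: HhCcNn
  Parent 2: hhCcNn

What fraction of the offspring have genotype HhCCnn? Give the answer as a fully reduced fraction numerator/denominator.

HhCcNn gametes: HCN×1, HCn×1, HcN×1, Hcn×1, hCN×1, hCn×1, hcN×1, hcn×1
hhCcNn gametes: hCN×2, hCn×2, hcN×2, hcn×2
HhCcNn×hhCcNn grid (8·8=64): HhCCNN=2 HhCCNn=4 HhCCnn=2 HhCcNN=4 HhCcNn=8 HhCcnn=4 HhccNN=2 HhccNn=4 Hhccnn=2 hhCCNN=2 hhCCNn=4 hhCCnn=2 hhCcNN=4 hhCcNn=8 hhCcnn=4 hhccNN=2 hhccNn=4 hhccnn=2
HhCCnn hits 2/64; gcd=2; 2÷2/64÷2 = 1/32

P(HhCCnn) = 1/32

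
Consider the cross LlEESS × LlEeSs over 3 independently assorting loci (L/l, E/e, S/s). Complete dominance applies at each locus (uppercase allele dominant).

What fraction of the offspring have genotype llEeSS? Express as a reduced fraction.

P(llEeSS) = 1/16

LlEESS gametes: LES×4, lES×4
LlEeSs gametes: LES×1, LEs×1, LeS×1, Les×1, lES×1, lEs×1, leS×1, les×1
LlEESS×LlEeSs grid (8·8=64): LLEESS=4 LLEESs=4 LLEeSS=4 LLEeSs=4 LlEESS=8 LlEESs=8 LlEeSS=8 LlEeSs=8 llEESS=4 llEESs=4 llEeSS=4 llEeSs=4
llEeSS hits 4/64; gcd=4; 4÷4/64÷4 = 1/16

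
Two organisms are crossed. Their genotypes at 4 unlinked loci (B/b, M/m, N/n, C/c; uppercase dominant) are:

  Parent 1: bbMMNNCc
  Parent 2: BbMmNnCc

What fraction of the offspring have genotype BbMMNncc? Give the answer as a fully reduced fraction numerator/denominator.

P(BbMMNncc) = 1/32

bbMMNNCc gametes: bMNC×8, bMNc×8
BbMmNnCc gametes: BMNC×1, BMNc×1, BMnC×1, BMnc×1, BmNC×1, BmNc×1, BmnC×1, Bmnc×1, bMNC×1, bMNc×1, bMnC×1, bMnc×1, bmNC×1, bmNc×1, bmnC×1, bmnc×1
bbMMNNCc×BbMmNnCc grid (16·16=256): BbMMNNCC=8 BbMMNNCc=16 BbMMNNcc=8 BbMMNnCC=8 BbMMNnCc=16 BbMMNncc=8 BbMmNNCC=8 BbMmNNCc=16 BbMmNNcc=8 BbMmNnCC=8 BbMmNnCc=16 BbMmNncc=8 bbMMNNCC=8 bbMMNNCc=16 bbMMNNcc=8 bbMMNnCC=8 bbMMNnCc=16 bbMMNncc=8 bbMmNNCC=8 bbMmNNCc=16 bbMmNNcc=8 bbMmNnCC=8 bbMmNnCc=16 bbMmNncc=8
BbMMNncc hits 8/256; gcd=8; 8÷8/256÷8 = 1/32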